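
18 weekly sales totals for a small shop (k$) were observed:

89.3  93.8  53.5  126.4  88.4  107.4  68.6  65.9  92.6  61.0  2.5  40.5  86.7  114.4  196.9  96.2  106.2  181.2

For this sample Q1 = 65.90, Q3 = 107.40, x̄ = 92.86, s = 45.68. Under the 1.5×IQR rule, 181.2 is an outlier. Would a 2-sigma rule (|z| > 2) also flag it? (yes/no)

z = (181.2 − 92.86) / 45.68 = 1.93.
|z| = 1.93 ≤ 2.

no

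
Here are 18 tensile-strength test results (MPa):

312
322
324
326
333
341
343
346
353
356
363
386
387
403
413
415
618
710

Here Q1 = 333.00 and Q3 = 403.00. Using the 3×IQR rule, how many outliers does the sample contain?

IQR = 70.00; fences at 333.00 − 210.00 = 123.00 and 403.00 + 210.00 = 613.00.
Outside the cutoffs: 618, 710.

2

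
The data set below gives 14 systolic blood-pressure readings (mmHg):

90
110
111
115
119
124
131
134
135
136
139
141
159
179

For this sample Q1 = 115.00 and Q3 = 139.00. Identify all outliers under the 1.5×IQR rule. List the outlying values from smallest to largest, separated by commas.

IQR = Q3 − Q1 = 139.00 − 115.00 = 24.00.
Lower fence = Q1 − 1.5·IQR = 115.00 − 36.00 = 79.00.
Upper fence = Q3 + 1.5·IQR = 139.00 + 36.00 = 175.00.
179 > 175.00 → outlier.
All remaining values lie within [79.00, 175.00].

179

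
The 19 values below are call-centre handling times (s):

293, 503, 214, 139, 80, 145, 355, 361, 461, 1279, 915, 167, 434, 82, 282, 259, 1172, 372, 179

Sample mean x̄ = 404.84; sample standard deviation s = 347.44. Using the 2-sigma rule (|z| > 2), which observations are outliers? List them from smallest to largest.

Cutoffs at x̄ ± 2s: 404.84 ± 2·347.44 = [-290.04, 1099.72].
1172: z = 2.21, |z| > 2 → outlier.
1279: z = 2.52, |z| > 2 → outlier.
Every other value lies within [-290.04, 1099.72].

1172, 1279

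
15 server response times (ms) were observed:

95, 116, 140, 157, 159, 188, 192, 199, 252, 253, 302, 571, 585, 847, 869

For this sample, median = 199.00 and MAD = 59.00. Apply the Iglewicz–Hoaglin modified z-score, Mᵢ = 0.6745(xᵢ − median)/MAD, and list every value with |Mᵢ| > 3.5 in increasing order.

|Mᵢ| > 3.5 ⇔ |xᵢ − 199.00| > 3.5·59.00/0.6745 = 306.15.
So outliers lie outside [-107.15, 505.15].
571: M = 4.25 → outlier.
585: M = 4.41 → outlier.
847: M = 7.41 → outlier.
869: M = 7.66 → outlier.

571, 585, 847, 869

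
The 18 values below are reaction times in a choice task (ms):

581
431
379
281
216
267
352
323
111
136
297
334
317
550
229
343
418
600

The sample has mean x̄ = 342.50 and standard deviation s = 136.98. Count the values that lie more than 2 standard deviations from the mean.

0

Cutoffs: x̄ ± 2s = [68.54, 616.46].
Every value lies within the cutoffs.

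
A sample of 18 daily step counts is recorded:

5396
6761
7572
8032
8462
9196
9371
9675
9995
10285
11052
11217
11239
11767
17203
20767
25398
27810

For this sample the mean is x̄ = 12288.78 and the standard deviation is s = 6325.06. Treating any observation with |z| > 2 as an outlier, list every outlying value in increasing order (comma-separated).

Cutoffs at x̄ ± 2s: 12288.78 ± 2·6325.06 = [-361.34, 24938.90].
25398: z = 2.07, |z| > 2 → outlier.
27810: z = 2.45, |z| > 2 → outlier.
Every other value lies within [-361.34, 24938.90].

25398, 27810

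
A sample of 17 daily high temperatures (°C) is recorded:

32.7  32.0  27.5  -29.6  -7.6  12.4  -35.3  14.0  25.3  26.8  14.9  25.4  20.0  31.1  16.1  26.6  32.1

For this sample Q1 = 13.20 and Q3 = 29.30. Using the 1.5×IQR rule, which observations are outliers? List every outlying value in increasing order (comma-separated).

IQR = Q3 − Q1 = 29.30 − 13.20 = 16.10.
Lower fence = Q1 − 1.5·IQR = 13.20 − 24.15 = -10.95.
Upper fence = Q3 + 1.5·IQR = 29.30 + 24.15 = 53.45.
-35.3 < -10.95 → outlier.
-29.6 < -10.95 → outlier.
All remaining values lie within [-10.95, 53.45].

-35.3, -29.6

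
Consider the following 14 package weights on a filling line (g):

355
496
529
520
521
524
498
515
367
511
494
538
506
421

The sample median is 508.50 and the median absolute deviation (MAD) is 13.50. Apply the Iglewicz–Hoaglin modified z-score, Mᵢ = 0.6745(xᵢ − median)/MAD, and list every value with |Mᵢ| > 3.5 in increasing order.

355, 367, 421

|Mᵢ| > 3.5 ⇔ |xᵢ − 508.50| > 3.5·13.50/0.6745 = 70.05.
So outliers lie outside [438.45, 578.55].
355: M = -7.67 → outlier.
367: M = -7.07 → outlier.
421: M = -4.37 → outlier.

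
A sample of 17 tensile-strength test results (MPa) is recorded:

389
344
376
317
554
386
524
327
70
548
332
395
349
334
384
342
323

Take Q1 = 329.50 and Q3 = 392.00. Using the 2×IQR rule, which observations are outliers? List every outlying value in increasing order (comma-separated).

70, 524, 548, 554

IQR = Q3 − Q1 = 392.00 − 329.50 = 62.50.
Lower fence = Q1 − 2·IQR = 329.50 − 125.00 = 204.50.
Upper fence = Q3 + 2·IQR = 392.00 + 125.00 = 517.00.
70 < 204.50 → outlier.
524 > 517.00 → outlier.
548 > 517.00 → outlier.
554 > 517.00 → outlier.
All remaining values lie within [204.50, 517.00].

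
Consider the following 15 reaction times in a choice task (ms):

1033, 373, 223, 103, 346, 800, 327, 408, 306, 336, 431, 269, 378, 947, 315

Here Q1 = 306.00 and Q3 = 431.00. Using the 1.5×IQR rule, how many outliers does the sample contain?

4

IQR = 125.00; fences at 306.00 − 187.50 = 118.50 and 431.00 + 187.50 = 618.50.
Outside the cutoffs: 103, 800, 947, 1033.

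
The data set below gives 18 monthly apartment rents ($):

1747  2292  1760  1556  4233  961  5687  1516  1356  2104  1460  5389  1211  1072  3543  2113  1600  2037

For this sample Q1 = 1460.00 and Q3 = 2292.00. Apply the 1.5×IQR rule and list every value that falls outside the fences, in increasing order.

IQR = Q3 − Q1 = 2292.00 − 1460.00 = 832.00.
Lower fence = Q1 − 1.5·IQR = 1460.00 − 1248.00 = 212.00.
Upper fence = Q3 + 1.5·IQR = 2292.00 + 1248.00 = 3540.00.
3543 > 3540.00 → outlier.
4233 > 3540.00 → outlier.
5389 > 3540.00 → outlier.
5687 > 3540.00 → outlier.
All remaining values lie within [212.00, 3540.00].

3543, 4233, 5389, 5687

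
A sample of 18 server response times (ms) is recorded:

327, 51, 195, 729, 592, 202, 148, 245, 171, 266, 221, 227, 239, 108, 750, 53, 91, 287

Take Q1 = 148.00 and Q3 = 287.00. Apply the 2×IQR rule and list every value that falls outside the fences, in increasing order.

IQR = Q3 − Q1 = 287.00 − 148.00 = 139.00.
Lower fence = Q1 − 2·IQR = 148.00 − 278.00 = -130.00.
Upper fence = Q3 + 2·IQR = 287.00 + 278.00 = 565.00.
592 > 565.00 → outlier.
729 > 565.00 → outlier.
750 > 565.00 → outlier.
All remaining values lie within [-130.00, 565.00].

592, 729, 750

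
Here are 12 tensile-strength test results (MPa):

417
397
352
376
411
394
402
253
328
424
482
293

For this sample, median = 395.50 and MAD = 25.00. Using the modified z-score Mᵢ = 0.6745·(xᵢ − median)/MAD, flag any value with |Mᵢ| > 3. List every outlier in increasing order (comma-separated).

|Mᵢ| > 3 ⇔ |xᵢ − 395.50| > 3·25.00/0.6745 = 111.19.
So outliers lie outside [284.31, 506.69].
253: M = -3.84 → outlier.

253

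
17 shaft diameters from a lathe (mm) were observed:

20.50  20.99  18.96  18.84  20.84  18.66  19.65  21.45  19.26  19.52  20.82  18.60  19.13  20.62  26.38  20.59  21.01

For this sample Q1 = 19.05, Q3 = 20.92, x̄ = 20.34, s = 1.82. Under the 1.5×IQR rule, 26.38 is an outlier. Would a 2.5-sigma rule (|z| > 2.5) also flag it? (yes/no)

z = (26.38 − 20.34) / 1.82 = 3.32.
|z| = 3.32 > 2.5.

yes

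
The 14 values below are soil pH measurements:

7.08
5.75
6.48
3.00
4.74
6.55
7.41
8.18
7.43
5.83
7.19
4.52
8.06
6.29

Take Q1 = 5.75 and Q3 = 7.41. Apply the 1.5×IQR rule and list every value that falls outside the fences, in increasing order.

IQR = Q3 − Q1 = 7.41 − 5.75 = 1.66.
Lower fence = Q1 − 1.5·IQR = 5.75 − 2.49 = 3.26.
Upper fence = Q3 + 1.5·IQR = 7.41 + 2.49 = 9.90.
3.00 < 3.26 → outlier.
All remaining values lie within [3.26, 9.90].

3.00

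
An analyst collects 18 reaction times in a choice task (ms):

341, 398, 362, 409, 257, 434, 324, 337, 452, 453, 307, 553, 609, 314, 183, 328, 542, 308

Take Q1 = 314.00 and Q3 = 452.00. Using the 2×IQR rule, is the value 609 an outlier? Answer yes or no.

no

IQR = Q3 − Q1 = 452.00 − 314.00 = 138.00.
Lower fence = Q1 − 2·IQR = 314.00 − 276.00 = 38.00.
Upper fence = Q3 + 2·IQR = 452.00 + 276.00 = 728.00.
609 lies within [38.00, 728.00].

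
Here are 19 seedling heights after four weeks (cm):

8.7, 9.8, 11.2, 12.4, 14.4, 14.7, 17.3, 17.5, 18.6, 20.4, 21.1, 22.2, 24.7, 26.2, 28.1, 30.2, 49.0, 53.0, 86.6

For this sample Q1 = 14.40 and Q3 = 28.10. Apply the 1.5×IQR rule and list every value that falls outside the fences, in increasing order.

49.0, 53.0, 86.6

IQR = Q3 − Q1 = 28.10 − 14.40 = 13.70.
Lower fence = Q1 − 1.5·IQR = 14.40 − 20.55 = -6.15.
Upper fence = Q3 + 1.5·IQR = 28.10 + 20.55 = 48.65.
49.0 > 48.65 → outlier.
53.0 > 48.65 → outlier.
86.6 > 48.65 → outlier.
All remaining values lie within [-6.15, 48.65].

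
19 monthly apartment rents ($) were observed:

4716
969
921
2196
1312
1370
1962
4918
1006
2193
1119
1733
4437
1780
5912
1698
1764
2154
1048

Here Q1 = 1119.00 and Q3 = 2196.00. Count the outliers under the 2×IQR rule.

IQR = 1077.00; fences at 1119.00 − 2154.00 = -1035.00 and 2196.00 + 2154.00 = 4350.00.
Outside the cutoffs: 4437, 4716, 4918, 5912.

4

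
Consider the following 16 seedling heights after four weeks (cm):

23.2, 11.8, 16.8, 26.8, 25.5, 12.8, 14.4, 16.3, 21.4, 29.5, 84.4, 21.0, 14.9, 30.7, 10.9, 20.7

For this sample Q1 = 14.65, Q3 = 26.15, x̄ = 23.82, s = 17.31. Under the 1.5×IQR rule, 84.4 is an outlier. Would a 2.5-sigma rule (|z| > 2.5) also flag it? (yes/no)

yes

z = (84.4 − 23.82) / 17.31 = 3.50.
|z| = 3.50 > 2.5.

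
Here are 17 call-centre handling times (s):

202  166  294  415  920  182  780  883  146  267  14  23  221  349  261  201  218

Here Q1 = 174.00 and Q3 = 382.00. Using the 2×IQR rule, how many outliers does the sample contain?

2

IQR = 208.00; fences at 174.00 − 416.00 = -242.00 and 382.00 + 416.00 = 798.00.
Outside the cutoffs: 883, 920.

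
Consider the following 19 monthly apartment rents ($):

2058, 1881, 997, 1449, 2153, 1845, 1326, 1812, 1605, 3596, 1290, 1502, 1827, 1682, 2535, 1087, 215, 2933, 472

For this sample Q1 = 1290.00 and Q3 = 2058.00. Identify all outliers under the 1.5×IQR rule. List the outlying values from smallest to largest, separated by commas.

3596

IQR = Q3 − Q1 = 2058.00 − 1290.00 = 768.00.
Lower fence = Q1 − 1.5·IQR = 1290.00 − 1152.00 = 138.00.
Upper fence = Q3 + 1.5·IQR = 2058.00 + 1152.00 = 3210.00.
3596 > 3210.00 → outlier.
All remaining values lie within [138.00, 3210.00].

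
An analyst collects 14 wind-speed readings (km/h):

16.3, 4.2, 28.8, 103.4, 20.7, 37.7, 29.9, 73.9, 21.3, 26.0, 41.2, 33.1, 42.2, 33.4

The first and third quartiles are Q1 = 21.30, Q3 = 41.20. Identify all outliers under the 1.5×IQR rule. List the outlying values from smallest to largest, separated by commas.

73.9, 103.4

IQR = Q3 − Q1 = 41.20 − 21.30 = 19.90.
Lower fence = Q1 − 1.5·IQR = 21.30 − 29.85 = -8.55.
Upper fence = Q3 + 1.5·IQR = 41.20 + 29.85 = 71.05.
73.9 > 71.05 → outlier.
103.4 > 71.05 → outlier.
All remaining values lie within [-8.55, 71.05].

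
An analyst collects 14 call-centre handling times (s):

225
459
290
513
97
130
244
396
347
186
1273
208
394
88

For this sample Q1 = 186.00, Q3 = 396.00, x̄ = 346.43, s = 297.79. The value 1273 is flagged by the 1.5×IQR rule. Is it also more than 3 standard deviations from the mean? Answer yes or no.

yes

z = (1273 − 346.43) / 297.79 = 3.11.
|z| = 3.11 > 3.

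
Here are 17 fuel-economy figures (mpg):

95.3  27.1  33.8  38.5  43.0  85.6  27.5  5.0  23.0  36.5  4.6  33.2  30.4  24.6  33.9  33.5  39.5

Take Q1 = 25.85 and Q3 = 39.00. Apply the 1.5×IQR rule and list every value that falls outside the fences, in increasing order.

4.6, 5.0, 85.6, 95.3

IQR = Q3 − Q1 = 39.00 − 25.85 = 13.15.
Lower fence = Q1 − 1.5·IQR = 25.85 − 19.725 = 6.125.
Upper fence = Q3 + 1.5·IQR = 39.00 + 19.725 = 58.725.
4.6 < 6.125 → outlier.
5.0 < 6.125 → outlier.
85.6 > 58.725 → outlier.
95.3 > 58.725 → outlier.
All remaining values lie within [6.125, 58.725].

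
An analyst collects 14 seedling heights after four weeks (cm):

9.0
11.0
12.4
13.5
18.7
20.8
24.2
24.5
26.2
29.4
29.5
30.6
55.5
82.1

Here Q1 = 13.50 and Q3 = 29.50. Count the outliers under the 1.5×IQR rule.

2

IQR = 16.00; fences at 13.50 − 24.00 = -10.50 and 29.50 + 24.00 = 53.50.
Outside the cutoffs: 55.5, 82.1.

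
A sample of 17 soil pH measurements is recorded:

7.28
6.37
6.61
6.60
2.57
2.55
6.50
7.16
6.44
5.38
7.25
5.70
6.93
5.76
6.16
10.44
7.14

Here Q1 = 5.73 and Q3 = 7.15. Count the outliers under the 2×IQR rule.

3

IQR = 1.42; fences at 5.73 − 2.84 = 2.89 and 7.15 + 2.84 = 9.99.
Outside the cutoffs: 2.55, 2.57, 10.44.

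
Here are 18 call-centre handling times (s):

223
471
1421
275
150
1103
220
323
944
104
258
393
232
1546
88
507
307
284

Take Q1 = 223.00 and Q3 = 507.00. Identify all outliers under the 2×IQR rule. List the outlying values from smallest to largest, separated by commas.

1103, 1421, 1546

IQR = Q3 − Q1 = 507.00 − 223.00 = 284.00.
Lower fence = Q1 − 2·IQR = 223.00 − 568.00 = -345.00.
Upper fence = Q3 + 2·IQR = 507.00 + 568.00 = 1075.00.
1103 > 1075.00 → outlier.
1421 > 1075.00 → outlier.
1546 > 1075.00 → outlier.
All remaining values lie within [-345.00, 1075.00].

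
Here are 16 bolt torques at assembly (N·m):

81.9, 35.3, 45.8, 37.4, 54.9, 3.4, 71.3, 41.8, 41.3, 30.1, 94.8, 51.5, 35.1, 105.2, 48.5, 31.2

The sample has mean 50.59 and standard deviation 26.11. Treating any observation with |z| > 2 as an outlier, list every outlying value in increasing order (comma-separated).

105.2

Cutoffs at x̄ ± 2s: 50.59 ± 2·26.11 = [-1.63, 102.81].
105.2: z = 2.09, |z| > 2 → outlier.
Every other value lies within [-1.63, 102.81].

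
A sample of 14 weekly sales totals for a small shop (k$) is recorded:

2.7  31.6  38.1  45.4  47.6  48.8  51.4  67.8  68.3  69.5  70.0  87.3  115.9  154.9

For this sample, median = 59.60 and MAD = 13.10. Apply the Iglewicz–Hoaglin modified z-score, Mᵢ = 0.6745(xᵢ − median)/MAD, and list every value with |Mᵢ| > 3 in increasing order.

154.9

|Mᵢ| > 3 ⇔ |xᵢ − 59.60| > 3·13.10/0.6745 = 58.27.
So outliers lie outside [1.33, 117.87].
154.9: M = 4.91 → outlier.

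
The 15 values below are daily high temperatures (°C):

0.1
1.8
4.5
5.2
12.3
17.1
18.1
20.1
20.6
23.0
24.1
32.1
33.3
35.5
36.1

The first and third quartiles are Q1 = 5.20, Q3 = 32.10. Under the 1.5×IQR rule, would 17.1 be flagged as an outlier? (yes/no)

IQR = Q3 − Q1 = 32.10 − 5.20 = 26.90.
Lower fence = Q1 − 1.5·IQR = 5.20 − 40.35 = -35.15.
Upper fence = Q3 + 1.5·IQR = 32.10 + 40.35 = 72.45.
17.1 lies within [-35.15, 72.45].

no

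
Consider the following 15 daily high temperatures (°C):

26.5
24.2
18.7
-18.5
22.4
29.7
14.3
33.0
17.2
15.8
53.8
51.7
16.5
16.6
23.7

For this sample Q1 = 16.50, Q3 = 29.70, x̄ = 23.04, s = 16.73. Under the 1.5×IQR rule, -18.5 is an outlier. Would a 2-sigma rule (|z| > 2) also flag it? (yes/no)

yes

z = (-18.5 − 23.04) / 16.73 = -2.48.
|z| = 2.48 > 2.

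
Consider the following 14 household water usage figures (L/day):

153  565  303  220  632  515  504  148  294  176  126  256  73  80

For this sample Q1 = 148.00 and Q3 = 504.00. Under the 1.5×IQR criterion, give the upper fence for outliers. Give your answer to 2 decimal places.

1038.00

IQR = Q3 − Q1 = 504.00 − 148.00 = 356.00.
Lower fence = Q1 − 1.5·IQR = 148.00 − 534.00 = -386.00.
Upper fence = Q3 + 1.5·IQR = 504.00 + 534.00 = 1038.00.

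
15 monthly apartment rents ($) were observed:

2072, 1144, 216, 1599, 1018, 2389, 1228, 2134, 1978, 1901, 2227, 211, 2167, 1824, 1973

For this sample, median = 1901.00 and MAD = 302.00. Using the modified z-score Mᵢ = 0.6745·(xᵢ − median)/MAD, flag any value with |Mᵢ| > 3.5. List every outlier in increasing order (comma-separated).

|Mᵢ| > 3.5 ⇔ |xᵢ − 1901.00| > 3.5·302.00/0.6745 = 1567.09.
So outliers lie outside [333.91, 3468.09].
211: M = -3.77 → outlier.
216: M = -3.76 → outlier.

211, 216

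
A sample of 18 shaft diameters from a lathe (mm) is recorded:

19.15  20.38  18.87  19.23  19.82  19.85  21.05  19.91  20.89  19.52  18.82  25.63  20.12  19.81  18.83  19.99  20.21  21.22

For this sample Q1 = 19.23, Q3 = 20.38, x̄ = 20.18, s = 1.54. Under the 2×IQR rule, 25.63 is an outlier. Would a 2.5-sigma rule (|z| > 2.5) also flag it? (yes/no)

z = (25.63 − 20.18) / 1.54 = 3.54.
|z| = 3.54 > 2.5.

yes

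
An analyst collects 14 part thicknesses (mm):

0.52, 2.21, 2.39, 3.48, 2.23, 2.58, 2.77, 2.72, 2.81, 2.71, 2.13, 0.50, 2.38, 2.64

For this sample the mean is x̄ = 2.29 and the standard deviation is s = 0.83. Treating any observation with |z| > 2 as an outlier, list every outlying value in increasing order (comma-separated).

Cutoffs at x̄ ± 2s: 2.29 ± 2·0.83 = [0.63, 3.95].
0.50: z = -2.16, |z| > 2 → outlier.
0.52: z = -2.13, |z| > 2 → outlier.
Every other value lies within [0.63, 3.95].

0.50, 0.52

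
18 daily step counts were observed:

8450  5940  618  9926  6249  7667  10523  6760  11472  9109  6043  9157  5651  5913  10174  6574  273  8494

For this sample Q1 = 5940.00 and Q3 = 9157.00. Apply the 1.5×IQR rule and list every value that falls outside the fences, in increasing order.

IQR = Q3 − Q1 = 9157.00 − 5940.00 = 3217.00.
Lower fence = Q1 − 1.5·IQR = 5940.00 − 4825.50 = 1114.50.
Upper fence = Q3 + 1.5·IQR = 9157.00 + 4825.50 = 13982.50.
273 < 1114.50 → outlier.
618 < 1114.50 → outlier.
All remaining values lie within [1114.50, 13982.50].

273, 618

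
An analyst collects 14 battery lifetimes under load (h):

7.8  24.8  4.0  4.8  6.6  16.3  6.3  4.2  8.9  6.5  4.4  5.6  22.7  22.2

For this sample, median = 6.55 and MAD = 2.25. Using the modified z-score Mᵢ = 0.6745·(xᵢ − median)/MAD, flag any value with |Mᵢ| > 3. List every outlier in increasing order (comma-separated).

22.2, 22.7, 24.8

|Mᵢ| > 3 ⇔ |xᵢ − 6.55| > 3·2.25/0.6745 = 10.01.
So outliers lie outside [-3.46, 16.56].
22.2: M = 4.69 → outlier.
22.7: M = 4.84 → outlier.
24.8: M = 5.47 → outlier.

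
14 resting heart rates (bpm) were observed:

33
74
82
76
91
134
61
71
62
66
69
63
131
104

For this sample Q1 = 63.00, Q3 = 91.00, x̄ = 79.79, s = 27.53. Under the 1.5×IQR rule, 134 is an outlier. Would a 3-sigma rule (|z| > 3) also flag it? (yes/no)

z = (134 − 79.79) / 27.53 = 1.97.
|z| = 1.97 ≤ 3.

no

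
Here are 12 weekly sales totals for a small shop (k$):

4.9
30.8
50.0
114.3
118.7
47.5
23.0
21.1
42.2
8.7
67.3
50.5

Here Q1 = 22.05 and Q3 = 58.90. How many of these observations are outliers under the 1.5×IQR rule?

2

IQR = 36.85; fences at 22.05 − 55.275 = -33.225 and 58.90 + 55.275 = 114.175.
Outside the cutoffs: 114.3, 118.7.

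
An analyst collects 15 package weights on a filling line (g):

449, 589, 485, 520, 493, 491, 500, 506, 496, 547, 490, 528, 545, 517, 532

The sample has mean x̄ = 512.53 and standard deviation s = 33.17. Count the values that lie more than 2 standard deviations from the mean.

Cutoffs: x̄ ± 2s = [446.19, 578.87].
Outside the cutoffs: 589.

1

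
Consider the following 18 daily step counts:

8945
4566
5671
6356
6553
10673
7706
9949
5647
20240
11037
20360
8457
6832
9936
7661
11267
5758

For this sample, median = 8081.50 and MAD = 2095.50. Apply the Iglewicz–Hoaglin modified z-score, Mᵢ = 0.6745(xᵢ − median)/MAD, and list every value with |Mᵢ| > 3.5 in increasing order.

|Mᵢ| > 3.5 ⇔ |xᵢ − 8081.50| > 3.5·2095.50/0.6745 = 10873.61.
So outliers lie outside [-2792.11, 18955.11].
20240: M = 3.91 → outlier.
20360: M = 3.95 → outlier.

20240, 20360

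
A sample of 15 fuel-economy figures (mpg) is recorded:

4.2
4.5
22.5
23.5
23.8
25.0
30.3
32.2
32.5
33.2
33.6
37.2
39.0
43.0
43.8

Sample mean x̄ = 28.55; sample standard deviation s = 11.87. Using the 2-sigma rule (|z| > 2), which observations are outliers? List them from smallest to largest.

Cutoffs at x̄ ± 2s: 28.55 ± 2·11.87 = [4.81, 52.29].
4.2: z = -2.05, |z| > 2 → outlier.
4.5: z = -2.03, |z| > 2 → outlier.
Every other value lies within [4.81, 52.29].

4.2, 4.5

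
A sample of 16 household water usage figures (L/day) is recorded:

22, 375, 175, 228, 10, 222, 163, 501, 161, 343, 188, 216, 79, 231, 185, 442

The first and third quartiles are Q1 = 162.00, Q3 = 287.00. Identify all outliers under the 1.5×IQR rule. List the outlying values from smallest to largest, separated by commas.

IQR = Q3 − Q1 = 287.00 − 162.00 = 125.00.
Lower fence = Q1 − 1.5·IQR = 162.00 − 187.50 = -25.50.
Upper fence = Q3 + 1.5·IQR = 287.00 + 187.50 = 474.50.
501 > 474.50 → outlier.
All remaining values lie within [-25.50, 474.50].

501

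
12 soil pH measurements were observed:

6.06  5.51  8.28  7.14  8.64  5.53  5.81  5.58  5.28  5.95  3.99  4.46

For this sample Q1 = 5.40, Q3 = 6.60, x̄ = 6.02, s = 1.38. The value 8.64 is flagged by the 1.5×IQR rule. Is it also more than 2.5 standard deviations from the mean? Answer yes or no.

no

z = (8.64 − 6.02) / 1.38 = 1.90.
|z| = 1.90 ≤ 2.5.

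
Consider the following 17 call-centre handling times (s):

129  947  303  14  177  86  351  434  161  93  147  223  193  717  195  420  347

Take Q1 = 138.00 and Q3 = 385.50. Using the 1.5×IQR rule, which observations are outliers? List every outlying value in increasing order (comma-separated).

IQR = Q3 − Q1 = 385.50 − 138.00 = 247.50.
Lower fence = Q1 − 1.5·IQR = 138.00 − 371.25 = -233.25.
Upper fence = Q3 + 1.5·IQR = 385.50 + 371.25 = 756.75.
947 > 756.75 → outlier.
All remaining values lie within [-233.25, 756.75].

947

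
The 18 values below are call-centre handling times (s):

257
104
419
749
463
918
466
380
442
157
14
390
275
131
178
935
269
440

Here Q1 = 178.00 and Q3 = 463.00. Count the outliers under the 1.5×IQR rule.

2

IQR = 285.00; fences at 178.00 − 427.50 = -249.50 and 463.00 + 427.50 = 890.50.
Outside the cutoffs: 918, 935.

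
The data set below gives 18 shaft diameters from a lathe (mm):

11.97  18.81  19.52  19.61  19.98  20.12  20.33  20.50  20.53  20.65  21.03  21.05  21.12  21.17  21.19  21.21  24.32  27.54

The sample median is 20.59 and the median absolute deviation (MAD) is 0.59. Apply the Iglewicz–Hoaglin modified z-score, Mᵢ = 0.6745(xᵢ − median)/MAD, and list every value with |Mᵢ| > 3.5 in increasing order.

11.97, 24.32, 27.54

|Mᵢ| > 3.5 ⇔ |xᵢ − 20.59| > 3.5·0.59/0.6745 = 3.06.
So outliers lie outside [17.53, 23.65].
11.97: M = -9.85 → outlier.
24.32: M = 4.26 → outlier.
27.54: M = 7.95 → outlier.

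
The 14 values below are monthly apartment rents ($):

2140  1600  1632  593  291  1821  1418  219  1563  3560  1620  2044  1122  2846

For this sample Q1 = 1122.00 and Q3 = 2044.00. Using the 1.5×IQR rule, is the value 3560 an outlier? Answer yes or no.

IQR = Q3 − Q1 = 2044.00 − 1122.00 = 922.00.
Lower fence = Q1 − 1.5·IQR = 1122.00 − 1383.00 = -261.00.
Upper fence = Q3 + 1.5·IQR = 2044.00 + 1383.00 = 3427.00.
3560 lies above the upper fence.

yes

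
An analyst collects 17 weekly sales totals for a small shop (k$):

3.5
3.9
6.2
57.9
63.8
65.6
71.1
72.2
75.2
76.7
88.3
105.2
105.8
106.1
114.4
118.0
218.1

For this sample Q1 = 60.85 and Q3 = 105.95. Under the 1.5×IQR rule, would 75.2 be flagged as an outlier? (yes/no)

IQR = Q3 − Q1 = 105.95 − 60.85 = 45.10.
Lower fence = Q1 − 1.5·IQR = 60.85 − 67.65 = -6.80.
Upper fence = Q3 + 1.5·IQR = 105.95 + 67.65 = 173.60.
75.2 lies within [-6.80, 173.60].

no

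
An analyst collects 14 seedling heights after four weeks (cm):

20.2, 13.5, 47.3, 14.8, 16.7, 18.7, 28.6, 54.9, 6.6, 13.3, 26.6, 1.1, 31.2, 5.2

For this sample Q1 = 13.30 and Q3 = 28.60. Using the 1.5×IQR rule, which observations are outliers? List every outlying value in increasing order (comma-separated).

IQR = Q3 − Q1 = 28.60 − 13.30 = 15.30.
Lower fence = Q1 − 1.5·IQR = 13.30 − 22.95 = -9.65.
Upper fence = Q3 + 1.5·IQR = 28.60 + 22.95 = 51.55.
54.9 > 51.55 → outlier.
All remaining values lie within [-9.65, 51.55].

54.9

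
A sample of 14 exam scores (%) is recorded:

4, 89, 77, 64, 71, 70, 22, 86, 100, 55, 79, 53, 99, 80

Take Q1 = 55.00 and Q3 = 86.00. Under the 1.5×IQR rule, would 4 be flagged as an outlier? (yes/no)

IQR = Q3 − Q1 = 86.00 − 55.00 = 31.00.
Lower fence = Q1 − 1.5·IQR = 55.00 − 46.50 = 8.50.
Upper fence = Q3 + 1.5·IQR = 86.00 + 46.50 = 132.50.
4 lies below the lower fence.

yes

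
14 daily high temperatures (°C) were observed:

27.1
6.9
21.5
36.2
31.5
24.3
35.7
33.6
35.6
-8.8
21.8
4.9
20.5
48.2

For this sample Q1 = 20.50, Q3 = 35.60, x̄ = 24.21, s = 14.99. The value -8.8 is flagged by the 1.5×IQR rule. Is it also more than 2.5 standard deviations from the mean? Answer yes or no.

z = (-8.8 − 24.21) / 14.99 = -2.20.
|z| = 2.20 ≤ 2.5.

no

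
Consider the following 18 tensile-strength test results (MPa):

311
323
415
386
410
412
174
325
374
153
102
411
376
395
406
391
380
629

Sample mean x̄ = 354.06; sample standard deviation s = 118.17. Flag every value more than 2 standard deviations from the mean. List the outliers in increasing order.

Cutoffs at x̄ ± 2s: 354.06 ± 2·118.17 = [117.72, 590.40].
102: z = -2.13, |z| > 2 → outlier.
629: z = 2.33, |z| > 2 → outlier.
Every other value lies within [117.72, 590.40].

102, 629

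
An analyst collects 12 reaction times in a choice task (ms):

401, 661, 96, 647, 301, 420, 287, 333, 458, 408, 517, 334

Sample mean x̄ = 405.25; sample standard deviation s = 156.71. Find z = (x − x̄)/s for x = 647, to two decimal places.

1.54

z = (647 − 405.25) / 156.71 = 1.54.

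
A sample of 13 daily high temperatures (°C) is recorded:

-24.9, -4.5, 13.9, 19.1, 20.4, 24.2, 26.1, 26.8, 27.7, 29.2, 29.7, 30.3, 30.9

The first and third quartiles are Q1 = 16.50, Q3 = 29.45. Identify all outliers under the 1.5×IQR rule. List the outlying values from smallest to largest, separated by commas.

-24.9, -4.5

IQR = Q3 − Q1 = 29.45 − 16.50 = 12.95.
Lower fence = Q1 − 1.5·IQR = 16.50 − 19.425 = -2.925.
Upper fence = Q3 + 1.5·IQR = 29.45 + 19.425 = 48.875.
-24.9 < -2.925 → outlier.
-4.5 < -2.925 → outlier.
All remaining values lie within [-2.925, 48.875].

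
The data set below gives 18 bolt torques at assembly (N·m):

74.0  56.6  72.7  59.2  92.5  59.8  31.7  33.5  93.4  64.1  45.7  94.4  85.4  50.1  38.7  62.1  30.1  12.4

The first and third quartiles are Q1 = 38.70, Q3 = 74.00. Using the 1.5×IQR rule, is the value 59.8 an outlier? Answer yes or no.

no

IQR = Q3 − Q1 = 74.00 − 38.70 = 35.30.
Lower fence = Q1 − 1.5·IQR = 38.70 − 52.95 = -14.25.
Upper fence = Q3 + 1.5·IQR = 74.00 + 52.95 = 126.95.
59.8 lies within [-14.25, 126.95].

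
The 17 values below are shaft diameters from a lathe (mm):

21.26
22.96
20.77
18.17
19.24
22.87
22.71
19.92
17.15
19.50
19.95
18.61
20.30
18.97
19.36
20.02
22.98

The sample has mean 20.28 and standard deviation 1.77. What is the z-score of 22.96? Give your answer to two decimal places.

1.51

z = (22.96 − 20.28) / 1.77 = 1.51.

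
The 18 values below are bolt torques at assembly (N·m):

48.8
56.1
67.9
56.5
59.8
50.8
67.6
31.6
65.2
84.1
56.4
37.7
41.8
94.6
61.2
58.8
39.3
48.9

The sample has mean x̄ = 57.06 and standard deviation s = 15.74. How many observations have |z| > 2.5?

0

Cutoffs: x̄ ± 2.5s = [17.71, 96.41].
Every value lies within the cutoffs.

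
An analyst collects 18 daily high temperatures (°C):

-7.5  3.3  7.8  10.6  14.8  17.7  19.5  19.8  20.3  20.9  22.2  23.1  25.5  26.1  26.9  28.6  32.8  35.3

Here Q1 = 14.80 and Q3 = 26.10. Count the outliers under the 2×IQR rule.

0

IQR = 11.30; fences at 14.80 − 22.60 = -7.80 and 26.10 + 22.60 = 48.70.
Every value lies within the cutoffs.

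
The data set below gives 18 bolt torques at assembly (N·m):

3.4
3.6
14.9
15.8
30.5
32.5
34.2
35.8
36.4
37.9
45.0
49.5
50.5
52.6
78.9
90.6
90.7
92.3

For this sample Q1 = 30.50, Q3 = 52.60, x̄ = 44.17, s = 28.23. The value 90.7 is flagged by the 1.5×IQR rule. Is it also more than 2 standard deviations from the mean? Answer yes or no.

no

z = (90.7 − 44.17) / 28.23 = 1.65.
|z| = 1.65 ≤ 2.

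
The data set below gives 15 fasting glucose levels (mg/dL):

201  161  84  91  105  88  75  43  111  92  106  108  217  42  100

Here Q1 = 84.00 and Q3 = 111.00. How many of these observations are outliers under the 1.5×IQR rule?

5

IQR = 27.00; fences at 84.00 − 40.50 = 43.50 and 111.00 + 40.50 = 151.50.
Outside the cutoffs: 42, 43, 161, 201, 217.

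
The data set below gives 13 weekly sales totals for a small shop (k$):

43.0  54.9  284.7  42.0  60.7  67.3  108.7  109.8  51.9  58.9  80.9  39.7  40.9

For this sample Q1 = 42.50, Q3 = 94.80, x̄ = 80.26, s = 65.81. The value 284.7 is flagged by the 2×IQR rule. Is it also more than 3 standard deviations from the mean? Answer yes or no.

z = (284.7 − 80.26) / 65.81 = 3.11.
|z| = 3.11 > 3.

yes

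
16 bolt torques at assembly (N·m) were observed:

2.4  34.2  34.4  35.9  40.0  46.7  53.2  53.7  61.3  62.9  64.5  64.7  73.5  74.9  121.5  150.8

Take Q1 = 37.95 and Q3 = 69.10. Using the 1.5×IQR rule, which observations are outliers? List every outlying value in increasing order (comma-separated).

121.5, 150.8

IQR = Q3 − Q1 = 69.10 − 37.95 = 31.15.
Lower fence = Q1 − 1.5·IQR = 37.95 − 46.725 = -8.775.
Upper fence = Q3 + 1.5·IQR = 69.10 + 46.725 = 115.825.
121.5 > 115.825 → outlier.
150.8 > 115.825 → outlier.
All remaining values lie within [-8.775, 115.825].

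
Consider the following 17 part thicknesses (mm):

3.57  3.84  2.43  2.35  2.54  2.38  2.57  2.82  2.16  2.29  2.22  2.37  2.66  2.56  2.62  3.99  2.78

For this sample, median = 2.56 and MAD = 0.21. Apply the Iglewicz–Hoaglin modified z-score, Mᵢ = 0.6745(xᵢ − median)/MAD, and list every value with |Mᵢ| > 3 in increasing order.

|Mᵢ| > 3 ⇔ |xᵢ − 2.56| > 3·0.21/0.6745 = 0.93.
So outliers lie outside [1.63, 3.49].
3.57: M = 3.24 → outlier.
3.84: M = 4.11 → outlier.
3.99: M = 4.59 → outlier.

3.57, 3.84, 3.99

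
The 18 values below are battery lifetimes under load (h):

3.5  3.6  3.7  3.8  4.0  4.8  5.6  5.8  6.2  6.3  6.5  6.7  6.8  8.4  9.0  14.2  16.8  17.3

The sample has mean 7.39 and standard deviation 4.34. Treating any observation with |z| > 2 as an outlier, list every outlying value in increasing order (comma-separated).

16.8, 17.3

Cutoffs at x̄ ± 2s: 7.39 ± 2·4.34 = [-1.29, 16.07].
16.8: z = 2.17, |z| > 2 → outlier.
17.3: z = 2.28, |z| > 2 → outlier.
Every other value lies within [-1.29, 16.07].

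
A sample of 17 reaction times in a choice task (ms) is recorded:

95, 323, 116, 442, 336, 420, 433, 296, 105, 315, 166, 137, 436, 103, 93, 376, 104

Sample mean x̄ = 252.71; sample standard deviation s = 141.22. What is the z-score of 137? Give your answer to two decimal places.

z = (137 − 252.71) / 141.22 = -0.82.

-0.82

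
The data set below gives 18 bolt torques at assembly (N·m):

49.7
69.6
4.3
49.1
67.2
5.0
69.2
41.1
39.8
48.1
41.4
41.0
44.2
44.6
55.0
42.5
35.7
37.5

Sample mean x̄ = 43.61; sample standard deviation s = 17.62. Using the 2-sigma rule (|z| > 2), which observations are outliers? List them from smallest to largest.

4.3, 5.0

Cutoffs at x̄ ± 2s: 43.61 ± 2·17.62 = [8.37, 78.85].
4.3: z = -2.23, |z| > 2 → outlier.
5.0: z = -2.19, |z| > 2 → outlier.
Every other value lies within [8.37, 78.85].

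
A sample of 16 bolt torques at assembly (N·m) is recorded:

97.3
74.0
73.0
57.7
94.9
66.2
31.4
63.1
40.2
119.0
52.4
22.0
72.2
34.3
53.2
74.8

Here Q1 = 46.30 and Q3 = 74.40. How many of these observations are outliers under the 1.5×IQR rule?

IQR = 28.10; fences at 46.30 − 42.15 = 4.15 and 74.40 + 42.15 = 116.55.
Outside the cutoffs: 119.0.

1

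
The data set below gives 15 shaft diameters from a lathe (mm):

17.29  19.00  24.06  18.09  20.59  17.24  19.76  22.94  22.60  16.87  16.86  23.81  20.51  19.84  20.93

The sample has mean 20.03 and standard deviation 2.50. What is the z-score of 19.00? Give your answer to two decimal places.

-0.41

z = (19.00 − 20.03) / 2.50 = -0.41.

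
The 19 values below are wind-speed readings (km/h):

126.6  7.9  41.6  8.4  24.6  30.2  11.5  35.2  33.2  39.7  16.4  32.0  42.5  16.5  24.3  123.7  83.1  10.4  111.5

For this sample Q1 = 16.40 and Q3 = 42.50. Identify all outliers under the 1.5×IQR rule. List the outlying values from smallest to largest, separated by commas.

83.1, 111.5, 123.7, 126.6

IQR = Q3 − Q1 = 42.50 − 16.40 = 26.10.
Lower fence = Q1 − 1.5·IQR = 16.40 − 39.15 = -22.75.
Upper fence = Q3 + 1.5·IQR = 42.50 + 39.15 = 81.65.
83.1 > 81.65 → outlier.
111.5 > 81.65 → outlier.
123.7 > 81.65 → outlier.
126.6 > 81.65 → outlier.
All remaining values lie within [-22.75, 81.65].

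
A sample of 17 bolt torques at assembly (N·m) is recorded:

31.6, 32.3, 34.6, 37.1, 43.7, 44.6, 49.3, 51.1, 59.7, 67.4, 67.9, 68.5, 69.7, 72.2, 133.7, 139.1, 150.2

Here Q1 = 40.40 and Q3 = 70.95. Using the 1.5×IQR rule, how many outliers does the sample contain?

IQR = 30.55; fences at 40.40 − 45.825 = -5.425 and 70.95 + 45.825 = 116.775.
Outside the cutoffs: 133.7, 139.1, 150.2.

3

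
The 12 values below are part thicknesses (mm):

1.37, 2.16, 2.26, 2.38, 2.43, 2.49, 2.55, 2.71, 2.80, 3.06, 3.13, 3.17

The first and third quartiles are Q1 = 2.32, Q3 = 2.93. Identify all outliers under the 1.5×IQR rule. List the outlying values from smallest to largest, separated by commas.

IQR = Q3 − Q1 = 2.93 − 2.32 = 0.61.
Lower fence = Q1 − 1.5·IQR = 2.32 − 0.915 = 1.405.
Upper fence = Q3 + 1.5·IQR = 2.93 + 0.915 = 3.845.
1.37 < 1.405 → outlier.
All remaining values lie within [1.405, 3.845].

1.37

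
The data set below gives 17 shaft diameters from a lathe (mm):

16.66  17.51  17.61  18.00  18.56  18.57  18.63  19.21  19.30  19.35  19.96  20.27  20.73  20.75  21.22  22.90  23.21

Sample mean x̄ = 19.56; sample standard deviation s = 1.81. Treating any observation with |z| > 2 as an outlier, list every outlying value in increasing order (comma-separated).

23.21

Cutoffs at x̄ ± 2s: 19.56 ± 2·1.81 = [15.94, 23.18].
23.21: z = 2.02, |z| > 2 → outlier.
Every other value lies within [15.94, 23.18].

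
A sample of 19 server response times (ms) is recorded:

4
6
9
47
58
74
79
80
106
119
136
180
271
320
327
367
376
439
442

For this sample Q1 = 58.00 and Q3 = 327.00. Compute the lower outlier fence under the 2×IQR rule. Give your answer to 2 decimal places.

-480.00

IQR = Q3 − Q1 = 327.00 − 58.00 = 269.00.
Lower fence = Q1 − 2·IQR = 58.00 − 538.00 = -480.00.
Upper fence = Q3 + 2·IQR = 327.00 + 538.00 = 865.00.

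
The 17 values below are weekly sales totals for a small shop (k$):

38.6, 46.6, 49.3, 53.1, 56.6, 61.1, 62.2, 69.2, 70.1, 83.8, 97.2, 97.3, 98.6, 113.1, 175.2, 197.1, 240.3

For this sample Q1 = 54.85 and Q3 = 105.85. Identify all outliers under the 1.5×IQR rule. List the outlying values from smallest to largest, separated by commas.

197.1, 240.3

IQR = Q3 − Q1 = 105.85 − 54.85 = 51.00.
Lower fence = Q1 − 1.5·IQR = 54.85 − 76.50 = -21.65.
Upper fence = Q3 + 1.5·IQR = 105.85 + 76.50 = 182.35.
197.1 > 182.35 → outlier.
240.3 > 182.35 → outlier.
All remaining values lie within [-21.65, 182.35].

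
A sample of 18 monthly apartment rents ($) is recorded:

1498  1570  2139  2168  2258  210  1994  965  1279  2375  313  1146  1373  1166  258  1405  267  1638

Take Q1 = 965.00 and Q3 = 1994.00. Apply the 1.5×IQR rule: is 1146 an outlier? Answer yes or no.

IQR = Q3 − Q1 = 1994.00 − 965.00 = 1029.00.
Lower fence = Q1 − 1.5·IQR = 965.00 − 1543.50 = -578.50.
Upper fence = Q3 + 1.5·IQR = 1994.00 + 1543.50 = 3537.50.
1146 lies within [-578.50, 3537.50].

no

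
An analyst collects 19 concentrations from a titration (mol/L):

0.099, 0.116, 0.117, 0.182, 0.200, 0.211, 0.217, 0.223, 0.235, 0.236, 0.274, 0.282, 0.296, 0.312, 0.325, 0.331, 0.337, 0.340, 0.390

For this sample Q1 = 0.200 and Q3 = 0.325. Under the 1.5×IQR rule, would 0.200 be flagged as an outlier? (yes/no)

IQR = Q3 − Q1 = 0.325 − 0.200 = 0.125.
Lower fence = Q1 − 1.5·IQR = 0.200 − 0.1875 = 0.0125.
Upper fence = Q3 + 1.5·IQR = 0.325 + 0.1875 = 0.5125.
0.200 lies within [0.0125, 0.5125].

no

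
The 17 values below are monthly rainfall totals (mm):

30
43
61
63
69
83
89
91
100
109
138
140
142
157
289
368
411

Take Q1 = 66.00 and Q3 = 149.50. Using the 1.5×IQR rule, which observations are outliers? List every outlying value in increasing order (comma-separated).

IQR = Q3 − Q1 = 149.50 − 66.00 = 83.50.
Lower fence = Q1 − 1.5·IQR = 66.00 − 125.25 = -59.25.
Upper fence = Q3 + 1.5·IQR = 149.50 + 125.25 = 274.75.
289 > 274.75 → outlier.
368 > 274.75 → outlier.
411 > 274.75 → outlier.
All remaining values lie within [-59.25, 274.75].

289, 368, 411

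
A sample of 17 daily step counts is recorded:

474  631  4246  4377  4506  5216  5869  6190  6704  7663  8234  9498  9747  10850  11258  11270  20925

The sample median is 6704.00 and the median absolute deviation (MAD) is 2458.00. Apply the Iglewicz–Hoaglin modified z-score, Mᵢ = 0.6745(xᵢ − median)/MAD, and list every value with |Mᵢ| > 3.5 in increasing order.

20925

|Mᵢ| > 3.5 ⇔ |xᵢ − 6704.00| > 3.5·2458.00/0.6745 = 12754.63.
So outliers lie outside [-6050.63, 19458.63].
20925: M = 3.90 → outlier.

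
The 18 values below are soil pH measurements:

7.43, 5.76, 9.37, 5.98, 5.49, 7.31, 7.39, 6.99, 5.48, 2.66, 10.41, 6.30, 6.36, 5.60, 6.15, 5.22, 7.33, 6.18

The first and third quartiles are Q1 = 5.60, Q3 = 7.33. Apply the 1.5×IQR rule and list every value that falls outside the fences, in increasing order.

IQR = Q3 − Q1 = 7.33 − 5.60 = 1.73.
Lower fence = Q1 − 1.5·IQR = 5.60 − 2.595 = 3.005.
Upper fence = Q3 + 1.5·IQR = 7.33 + 2.595 = 9.925.
2.66 < 3.005 → outlier.
10.41 > 9.925 → outlier.
All remaining values lie within [3.005, 9.925].

2.66, 10.41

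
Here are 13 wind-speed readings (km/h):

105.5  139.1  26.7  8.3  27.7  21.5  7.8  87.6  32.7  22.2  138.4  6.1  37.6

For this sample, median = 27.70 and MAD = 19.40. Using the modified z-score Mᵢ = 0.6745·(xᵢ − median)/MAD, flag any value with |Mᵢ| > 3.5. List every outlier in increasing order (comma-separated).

138.4, 139.1

|Mᵢ| > 3.5 ⇔ |xᵢ − 27.70| > 3.5·19.40/0.6745 = 100.67.
So outliers lie outside [-72.97, 128.37].
138.4: M = 3.85 → outlier.
139.1: M = 3.87 → outlier.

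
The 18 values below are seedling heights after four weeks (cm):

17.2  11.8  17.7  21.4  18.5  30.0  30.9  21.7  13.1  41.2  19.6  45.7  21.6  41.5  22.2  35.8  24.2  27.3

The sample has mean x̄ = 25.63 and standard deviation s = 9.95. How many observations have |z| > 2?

Cutoffs: x̄ ± 2s = [5.73, 45.53].
Outside the cutoffs: 45.7.

1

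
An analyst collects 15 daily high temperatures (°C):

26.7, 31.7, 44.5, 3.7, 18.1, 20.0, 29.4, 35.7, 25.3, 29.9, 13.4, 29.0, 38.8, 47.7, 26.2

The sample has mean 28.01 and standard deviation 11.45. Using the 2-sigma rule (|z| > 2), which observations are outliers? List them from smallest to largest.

Cutoffs at x̄ ± 2s: 28.01 ± 2·11.45 = [5.11, 50.91].
3.7: z = -2.12, |z| > 2 → outlier.
Every other value lies within [5.11, 50.91].

3.7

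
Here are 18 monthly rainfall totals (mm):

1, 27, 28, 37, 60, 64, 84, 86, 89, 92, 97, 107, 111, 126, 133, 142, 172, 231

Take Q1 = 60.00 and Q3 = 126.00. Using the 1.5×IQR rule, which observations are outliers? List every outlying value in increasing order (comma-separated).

231

IQR = Q3 − Q1 = 126.00 − 60.00 = 66.00.
Lower fence = Q1 − 1.5·IQR = 60.00 − 99.00 = -39.00.
Upper fence = Q3 + 1.5·IQR = 126.00 + 99.00 = 225.00.
231 > 225.00 → outlier.
All remaining values lie within [-39.00, 225.00].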